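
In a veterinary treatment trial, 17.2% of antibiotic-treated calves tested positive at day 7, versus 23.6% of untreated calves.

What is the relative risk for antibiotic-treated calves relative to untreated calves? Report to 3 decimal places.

RR = 0.1720 / 0.2360 = 0.729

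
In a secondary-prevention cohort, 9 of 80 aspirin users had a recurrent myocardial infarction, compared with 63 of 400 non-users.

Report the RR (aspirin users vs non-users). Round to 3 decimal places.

0.714

risk, aspirin users = 9/80 = 0.1125
risk, non-users = 63/400 = 0.1575
RR = 0.1125 / 0.1575 = 0.714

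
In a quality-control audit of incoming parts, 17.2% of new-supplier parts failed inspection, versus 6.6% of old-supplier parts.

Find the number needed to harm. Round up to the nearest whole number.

absolute risk difference = 0.106000
1 / 0.106000 = 9.434 → round up → 10

10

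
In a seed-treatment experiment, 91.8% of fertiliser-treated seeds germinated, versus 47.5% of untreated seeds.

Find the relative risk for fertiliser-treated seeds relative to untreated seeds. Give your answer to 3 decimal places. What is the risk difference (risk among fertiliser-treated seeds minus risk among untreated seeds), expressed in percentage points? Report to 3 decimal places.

RR = 1.933; RD = 44.300

RR = 0.9180 / 0.4750 = 1.933
risk difference = 0.9180 − 0.4750 = 0.4430 → 44.300 percentage points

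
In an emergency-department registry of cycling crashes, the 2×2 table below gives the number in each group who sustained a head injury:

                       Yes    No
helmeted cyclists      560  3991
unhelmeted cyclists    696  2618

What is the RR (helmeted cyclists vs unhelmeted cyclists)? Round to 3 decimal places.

0.586

risk, helmeted cyclists = 560/4551 = 0.1230
risk, unhelmeted cyclists = 696/3314 = 0.2100
RR = 0.1230 / 0.2100 = 0.586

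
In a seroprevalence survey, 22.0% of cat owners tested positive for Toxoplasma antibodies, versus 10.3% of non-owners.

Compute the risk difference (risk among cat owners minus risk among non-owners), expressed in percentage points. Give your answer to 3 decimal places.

risk difference = 0.2200 − 0.1030 = 0.1170 → 11.700 percentage points

RD: 11.700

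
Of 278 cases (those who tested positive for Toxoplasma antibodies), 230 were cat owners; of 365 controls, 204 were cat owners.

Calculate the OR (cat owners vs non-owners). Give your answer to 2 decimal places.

3.78

odds, cat owners = 230/204 = 1.1275
odds, non-owners = 48/161 = 0.2981
OR = 1.1275 / 0.2981 = 3.78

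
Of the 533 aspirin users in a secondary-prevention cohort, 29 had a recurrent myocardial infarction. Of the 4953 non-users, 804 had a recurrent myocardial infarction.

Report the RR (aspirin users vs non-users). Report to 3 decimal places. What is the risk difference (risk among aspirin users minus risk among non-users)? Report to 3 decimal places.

risk, aspirin users = 29/533 = 0.0544
risk, non-users = 804/4953 = 0.1623
RR = 0.0544 / 0.1623 = 0.335
risk difference = 0.0544 − 0.1623 = -0.108

RR = 0.335; RD = -0.108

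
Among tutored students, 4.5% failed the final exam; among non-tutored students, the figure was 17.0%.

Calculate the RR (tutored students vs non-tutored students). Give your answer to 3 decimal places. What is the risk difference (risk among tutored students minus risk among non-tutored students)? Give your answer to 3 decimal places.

RR = 0.04500 / 0.17000 = 0.265
risk difference = 0.04500 − 0.17000 = -0.125

RR = 0.265; RD = -0.125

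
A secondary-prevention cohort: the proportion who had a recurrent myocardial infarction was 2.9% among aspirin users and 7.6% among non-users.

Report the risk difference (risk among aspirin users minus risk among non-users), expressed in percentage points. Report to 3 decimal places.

-4.700

risk difference = 0.02900 − 0.07600 = -0.04700 → -4.700 percentage points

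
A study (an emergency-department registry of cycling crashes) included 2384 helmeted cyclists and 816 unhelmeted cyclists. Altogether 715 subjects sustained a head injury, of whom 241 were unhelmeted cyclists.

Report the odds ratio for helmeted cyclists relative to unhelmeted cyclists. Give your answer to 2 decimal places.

helmeted cyclists with the outcome: 715 − 241 = 474
helmeted cyclists without the outcome: 2384 − 474 = 1910
unhelmeted cyclists without the outcome: 816 − 241 = 575
OR = (474 × 575) / (1910 × 241) = 272550/460310 ≈ 0.59

OR = 0.59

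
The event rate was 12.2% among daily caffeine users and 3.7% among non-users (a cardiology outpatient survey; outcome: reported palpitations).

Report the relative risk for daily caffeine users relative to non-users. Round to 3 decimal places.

RR = 0.12200 / 0.03700 = 3.297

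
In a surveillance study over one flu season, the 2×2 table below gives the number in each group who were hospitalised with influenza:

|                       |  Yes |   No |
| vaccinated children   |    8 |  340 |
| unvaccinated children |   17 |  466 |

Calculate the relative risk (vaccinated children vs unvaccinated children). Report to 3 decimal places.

risk, vaccinated children = 8/348 = 0.02299
risk, unvaccinated children = 17/483 = 0.03520
RR = 0.02299 / 0.03520 = 0.653

0.653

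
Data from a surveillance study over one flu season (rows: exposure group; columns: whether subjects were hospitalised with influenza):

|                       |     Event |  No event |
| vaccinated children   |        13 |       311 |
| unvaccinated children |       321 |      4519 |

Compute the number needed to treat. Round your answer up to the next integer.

risk, vaccinated children = 13/324 = 0.040123
risk, unvaccinated children = 321/4840 = 0.066322
absolute risk difference = 0.026199
1 / 0.026199 = 38.169 → round up → 39

39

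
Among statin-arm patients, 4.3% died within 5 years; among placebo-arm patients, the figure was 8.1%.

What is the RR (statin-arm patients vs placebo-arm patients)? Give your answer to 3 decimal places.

RR = 0.04300 / 0.08100 = 0.531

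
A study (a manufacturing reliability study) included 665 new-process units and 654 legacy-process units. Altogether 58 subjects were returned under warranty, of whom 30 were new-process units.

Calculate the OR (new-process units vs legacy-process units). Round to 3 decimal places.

OR: 1.056

new-process units without the outcome: 665 − 30 = 635
legacy-process units with the outcome: 58 − 30 = 28
legacy-process units without the outcome: 654 − 28 = 626
odds, new-process units = 30/635 = 0.04724
odds, legacy-process units = 28/626 = 0.04473
OR = 0.04724 / 0.04473 = 1.056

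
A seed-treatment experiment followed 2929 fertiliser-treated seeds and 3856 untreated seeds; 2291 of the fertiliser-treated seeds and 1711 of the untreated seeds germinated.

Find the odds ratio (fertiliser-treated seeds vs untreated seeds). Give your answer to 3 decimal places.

OR = (2291 × 2145) / (638 × 1711) = 4914195/1091618 ≈ 4.502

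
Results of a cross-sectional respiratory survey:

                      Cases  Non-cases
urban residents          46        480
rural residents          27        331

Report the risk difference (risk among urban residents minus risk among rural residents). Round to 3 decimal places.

risk, urban residents = 46/526 = 0.0875
risk, rural residents = 27/358 = 0.0754
risk difference = 0.0875 − 0.0754 = 0.012

0.012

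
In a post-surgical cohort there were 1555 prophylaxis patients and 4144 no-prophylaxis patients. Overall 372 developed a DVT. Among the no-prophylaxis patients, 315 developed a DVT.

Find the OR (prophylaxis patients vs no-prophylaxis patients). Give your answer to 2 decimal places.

0.46

prophylaxis patients with the outcome: 372 − 315 = 57
prophylaxis patients without the outcome: 1555 − 57 = 1498
no-prophylaxis patients without the outcome: 4144 − 315 = 3829
OR = (57 × 3829) / (1498 × 315) = 218253/471870 ≈ 0.46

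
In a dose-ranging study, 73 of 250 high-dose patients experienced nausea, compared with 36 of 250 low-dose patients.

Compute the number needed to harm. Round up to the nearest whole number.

NNH = 7

risk, high-dose patients = 73/250 = 0.292000
risk, low-dose patients = 36/250 = 0.144000
absolute risk difference = 0.148000
1 / 0.148000 = 6.757 → round up → 7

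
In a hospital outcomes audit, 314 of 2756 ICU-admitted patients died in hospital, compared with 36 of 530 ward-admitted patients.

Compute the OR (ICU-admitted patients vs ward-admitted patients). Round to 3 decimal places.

odds, ICU-admitted patients = 314/2442 = 0.1286
odds, ward-admitted patients = 36/494 = 0.0729
OR = 0.1286 / 0.0729 = 1.764

1.764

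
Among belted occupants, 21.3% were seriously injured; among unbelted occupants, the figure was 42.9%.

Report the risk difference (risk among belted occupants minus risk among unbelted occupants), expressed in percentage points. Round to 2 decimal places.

risk difference = 0.2130 − 0.4290 = -0.2160 → -21.60 percentage points

RD ≈ -21.60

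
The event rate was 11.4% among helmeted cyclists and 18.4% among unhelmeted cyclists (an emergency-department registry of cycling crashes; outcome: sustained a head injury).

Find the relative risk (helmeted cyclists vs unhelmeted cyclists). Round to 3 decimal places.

RR = 0.1140 / 0.1840 = 0.620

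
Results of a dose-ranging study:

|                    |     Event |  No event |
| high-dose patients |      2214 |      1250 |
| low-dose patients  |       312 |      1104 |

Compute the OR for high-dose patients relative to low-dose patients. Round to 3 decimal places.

OR = (2214 × 1104) / (1250 × 312) = 2444256/390000 ≈ 6.267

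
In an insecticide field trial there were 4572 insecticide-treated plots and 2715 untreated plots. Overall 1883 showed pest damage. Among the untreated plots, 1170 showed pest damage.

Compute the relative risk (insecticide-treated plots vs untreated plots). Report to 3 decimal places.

RR: 0.362

insecticide-treated plots with the outcome: 1883 − 1170 = 713
insecticide-treated plots without the outcome: 4572 − 713 = 3859
untreated plots without the outcome: 2715 − 1170 = 1545
risk, insecticide-treated plots = 713/4572 = 0.1559
risk, untreated plots = 1170/2715 = 0.4309
RR = 0.1559 / 0.4309 = 0.362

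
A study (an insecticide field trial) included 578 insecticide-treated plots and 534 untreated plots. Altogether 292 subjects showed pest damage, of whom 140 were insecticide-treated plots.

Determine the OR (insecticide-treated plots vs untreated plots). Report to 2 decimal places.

insecticide-treated plots without the outcome: 578 − 140 = 438
untreated plots with the outcome: 292 − 140 = 152
untreated plots without the outcome: 534 − 152 = 382
odds, insecticide-treated plots = 140/438 = 0.3196
odds, untreated plots = 152/382 = 0.3979
OR = 0.3196 / 0.3979 = 0.80

OR: 0.80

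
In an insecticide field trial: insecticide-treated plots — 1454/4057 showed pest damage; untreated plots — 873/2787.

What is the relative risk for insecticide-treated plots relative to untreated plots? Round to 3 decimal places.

RR: 1.144

risk, insecticide-treated plots = 1454/4057 = 0.3584
risk, untreated plots = 873/2787 = 0.3132
RR = 0.3584 / 0.3132 = 1.144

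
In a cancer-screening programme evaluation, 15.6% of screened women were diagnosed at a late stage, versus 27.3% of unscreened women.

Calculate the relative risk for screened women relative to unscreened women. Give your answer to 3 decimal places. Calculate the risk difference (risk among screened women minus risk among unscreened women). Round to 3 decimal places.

RR = 0.571; RD = -0.117

RR = 0.1560 / 0.2730 = 0.571
risk difference = 0.1560 − 0.2730 = -0.117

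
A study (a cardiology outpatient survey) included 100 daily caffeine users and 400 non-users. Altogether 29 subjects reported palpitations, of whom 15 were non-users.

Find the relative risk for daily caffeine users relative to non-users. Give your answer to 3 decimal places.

3.733

daily caffeine users with the outcome: 29 − 15 = 14
daily caffeine users without the outcome: 100 − 14 = 86
non-users without the outcome: 400 − 15 = 385
risk, daily caffeine users = 14/100 = 0.14000
risk, non-users = 15/400 = 0.03750
RR = 0.14000 / 0.03750 = 3.733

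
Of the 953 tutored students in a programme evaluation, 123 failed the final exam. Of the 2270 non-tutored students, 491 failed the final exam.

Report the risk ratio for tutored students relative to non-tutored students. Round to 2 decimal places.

0.60

risk, tutored students = 123/953 = 0.1291
risk, non-tutored students = 491/2270 = 0.2163
RR = 0.1291 / 0.2163 = 0.60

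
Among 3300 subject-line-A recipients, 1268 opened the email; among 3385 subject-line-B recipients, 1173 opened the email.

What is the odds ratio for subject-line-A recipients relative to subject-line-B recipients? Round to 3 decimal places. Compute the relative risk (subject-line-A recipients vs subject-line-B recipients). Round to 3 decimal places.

OR = 1.177; RR = 1.109

OR = (1268 × 2212) / (2032 × 1173) = 2804816/2383536 ≈ 1.177
risk, subject-line-A recipients = 1268/3300 = 0.3842
risk, subject-line-B recipients = 1173/3385 = 0.3465
RR = 0.3842 / 0.3465 = 1.109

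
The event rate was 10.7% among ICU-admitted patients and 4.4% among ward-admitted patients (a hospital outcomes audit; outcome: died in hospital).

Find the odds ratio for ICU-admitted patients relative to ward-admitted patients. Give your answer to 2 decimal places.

odds, ICU-admitted patients = 0.10700/0.89300 = 0.11982
odds, ward-admitted patients = 0.04400/0.95600 = 0.04603
OR = 0.11982 / 0.04603 = 2.60

2.60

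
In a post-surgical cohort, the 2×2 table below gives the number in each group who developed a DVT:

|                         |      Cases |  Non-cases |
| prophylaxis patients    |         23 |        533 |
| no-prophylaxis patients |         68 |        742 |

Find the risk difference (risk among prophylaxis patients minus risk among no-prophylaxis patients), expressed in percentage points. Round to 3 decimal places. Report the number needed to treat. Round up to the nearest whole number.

risk, prophylaxis patients = 23/556 = 0.04137
risk, no-prophylaxis patients = 68/810 = 0.08395
risk difference = 0.04137 − 0.08395 = -0.04258 → -4.258 percentage points
absolute risk difference = 0.042584
1 / 0.042584 = 23.483 → round up → 24

RD = -4.258; NNT = 24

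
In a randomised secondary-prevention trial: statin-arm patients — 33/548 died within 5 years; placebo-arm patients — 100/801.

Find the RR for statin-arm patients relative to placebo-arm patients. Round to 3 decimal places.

risk, statin-arm patients = 33/548 = 0.0602
risk, placebo-arm patients = 100/801 = 0.1248
RR = 0.0602 / 0.1248 = 0.482

RR: 0.482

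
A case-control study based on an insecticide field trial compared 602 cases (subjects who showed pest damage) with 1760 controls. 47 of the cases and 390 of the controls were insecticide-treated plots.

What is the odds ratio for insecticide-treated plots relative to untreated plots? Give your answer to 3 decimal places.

OR = 0.297

odds, insecticide-treated plots = 47/390 = 0.1205
odds, untreated plots = 555/1370 = 0.4051
OR = 0.1205 / 0.4051 = 0.297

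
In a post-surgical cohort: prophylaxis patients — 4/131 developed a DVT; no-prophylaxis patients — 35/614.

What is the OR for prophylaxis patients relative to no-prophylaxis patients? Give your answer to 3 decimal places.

OR = (4 × 579) / (127 × 35) = 2316/4445 ≈ 0.521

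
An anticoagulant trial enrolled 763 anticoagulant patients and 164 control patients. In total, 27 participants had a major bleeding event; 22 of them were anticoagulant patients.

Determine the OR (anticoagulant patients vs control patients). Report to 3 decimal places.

OR: 0.944

anticoagulant patients without the outcome: 763 − 22 = 741
control patients with the outcome: 27 − 22 = 5
control patients without the outcome: 164 − 5 = 159
odds, anticoagulant patients = 22/741 = 0.02969
odds, control patients = 5/159 = 0.03145
OR = 0.02969 / 0.03145 = 0.944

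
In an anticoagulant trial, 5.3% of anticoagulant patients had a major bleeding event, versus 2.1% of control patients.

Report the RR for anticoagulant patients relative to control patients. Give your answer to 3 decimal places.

RR = 0.05300 / 0.02100 = 2.524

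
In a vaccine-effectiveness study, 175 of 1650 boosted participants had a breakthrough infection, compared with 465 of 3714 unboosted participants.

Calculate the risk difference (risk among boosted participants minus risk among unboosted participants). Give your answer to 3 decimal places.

risk, boosted participants = 175/1650 = 0.1061
risk, unboosted participants = 465/3714 = 0.1252
risk difference = 0.1061 − 0.1252 = -0.019

-0.019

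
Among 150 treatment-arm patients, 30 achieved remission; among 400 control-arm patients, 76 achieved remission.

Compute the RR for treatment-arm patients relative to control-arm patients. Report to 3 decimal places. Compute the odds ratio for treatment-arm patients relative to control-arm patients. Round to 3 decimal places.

RR = 1.053; OR = 1.066

risk, treatment-arm patients = 30/150 = 0.2000
risk, control-arm patients = 76/400 = 0.1900
RR = 0.2000 / 0.1900 = 1.053
odds, treatment-arm patients = 30/120 = 0.2500
odds, control-arm patients = 76/324 = 0.2346
OR = 0.2500 / 0.2346 = 1.066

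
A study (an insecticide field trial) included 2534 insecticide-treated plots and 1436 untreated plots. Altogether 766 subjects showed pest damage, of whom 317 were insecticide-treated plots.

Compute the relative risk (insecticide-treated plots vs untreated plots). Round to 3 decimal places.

RR ≈ 0.400

insecticide-treated plots without the outcome: 2534 − 317 = 2217
untreated plots with the outcome: 766 − 317 = 449
untreated plots without the outcome: 1436 − 449 = 987
risk, insecticide-treated plots = 317/2534 = 0.1251
risk, untreated plots = 449/1436 = 0.3127
RR = 0.1251 / 0.3127 = 0.400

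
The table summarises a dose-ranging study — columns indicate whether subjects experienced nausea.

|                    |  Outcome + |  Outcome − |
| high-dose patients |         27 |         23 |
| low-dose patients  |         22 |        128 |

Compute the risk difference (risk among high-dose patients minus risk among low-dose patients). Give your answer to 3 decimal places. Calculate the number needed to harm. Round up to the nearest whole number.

risk, high-dose patients = 27/50 = 0.5400
risk, low-dose patients = 22/150 = 0.1467
risk difference = 0.5400 − 0.1467 = 0.393
absolute risk difference = 0.393333
1 / 0.393333 = 2.542 → round up → 3

RD = 0.393; NNH = 3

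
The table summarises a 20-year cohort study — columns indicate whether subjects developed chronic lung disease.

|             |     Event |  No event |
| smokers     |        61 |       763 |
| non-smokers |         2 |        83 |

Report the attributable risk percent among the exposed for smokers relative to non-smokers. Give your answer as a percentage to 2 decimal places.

AR% = 68.22%

risk, smokers = 61/824 = 0.07403
risk, non-smokers = 2/85 = 0.02353
AR% = (0.07403 − 0.02353) / 0.07403 = 0.6822 → 68.22%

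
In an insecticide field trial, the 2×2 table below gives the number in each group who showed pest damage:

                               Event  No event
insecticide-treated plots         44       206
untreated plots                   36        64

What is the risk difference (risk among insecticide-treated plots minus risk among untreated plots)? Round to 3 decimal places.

risk, insecticide-treated plots = 44/250 = 0.1760
risk, untreated plots = 36/100 = 0.3600
risk difference = 0.1760 − 0.3600 = -0.184

-0.184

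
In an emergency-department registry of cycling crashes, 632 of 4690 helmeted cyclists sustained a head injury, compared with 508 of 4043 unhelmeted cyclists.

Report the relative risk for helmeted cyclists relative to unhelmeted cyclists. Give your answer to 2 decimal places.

1.07

risk, helmeted cyclists = 632/4690 = 0.1348
risk, unhelmeted cyclists = 508/4043 = 0.1256
RR = 0.1348 / 0.1256 = 1.07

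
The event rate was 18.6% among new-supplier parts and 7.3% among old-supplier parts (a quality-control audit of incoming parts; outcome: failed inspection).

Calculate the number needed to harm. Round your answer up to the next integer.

NNH: 9

absolute risk difference = 0.113000
1 / 0.113000 = 8.850 → round up → 9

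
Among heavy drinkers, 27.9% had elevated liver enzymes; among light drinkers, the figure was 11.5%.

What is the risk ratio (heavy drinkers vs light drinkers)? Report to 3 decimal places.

RR = 0.2790 / 0.1150 = 2.426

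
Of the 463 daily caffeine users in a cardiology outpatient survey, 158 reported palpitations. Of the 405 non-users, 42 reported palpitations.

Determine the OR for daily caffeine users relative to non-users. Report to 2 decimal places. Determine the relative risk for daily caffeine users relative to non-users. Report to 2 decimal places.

OR = 4.48; RR = 3.29

OR = (158 × 363) / (305 × 42) = 57354/12810 ≈ 4.48
risk, daily caffeine users = 158/463 = 0.3413
risk, non-users = 42/405 = 0.1037
RR = 0.3413 / 0.1037 = 3.29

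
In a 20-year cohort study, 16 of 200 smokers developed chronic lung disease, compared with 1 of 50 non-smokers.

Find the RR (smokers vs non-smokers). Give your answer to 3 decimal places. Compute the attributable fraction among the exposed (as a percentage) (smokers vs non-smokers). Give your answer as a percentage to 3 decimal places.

risk, smokers = 16/200 = 0.08000
risk, non-smokers = 1/50 = 0.02000
RR = 0.08000 / 0.02000 = 4.000
AR% = (0.08000 − 0.02000) / 0.08000 = 0.7500 → 75.000%

RR = 4.000; AR% = 75.000%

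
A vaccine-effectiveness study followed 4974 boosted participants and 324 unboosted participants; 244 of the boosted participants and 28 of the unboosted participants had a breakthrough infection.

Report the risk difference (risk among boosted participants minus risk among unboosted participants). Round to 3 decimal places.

RD ≈ -0.037

risk, boosted participants = 244/4974 = 0.04906
risk, unboosted participants = 28/324 = 0.08642
risk difference = 0.04906 − 0.08642 = -0.037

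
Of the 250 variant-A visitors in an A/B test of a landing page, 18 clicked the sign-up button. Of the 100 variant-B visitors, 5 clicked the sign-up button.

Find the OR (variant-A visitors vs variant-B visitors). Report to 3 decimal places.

OR = (18 × 95) / (232 × 5) = 1710/1160 ≈ 1.474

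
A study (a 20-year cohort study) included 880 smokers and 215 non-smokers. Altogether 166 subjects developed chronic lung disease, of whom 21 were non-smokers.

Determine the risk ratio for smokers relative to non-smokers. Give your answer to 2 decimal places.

smokers with the outcome: 166 − 21 = 145
smokers without the outcome: 880 − 145 = 735
non-smokers without the outcome: 215 − 21 = 194
risk, smokers = 145/880 = 0.1648
risk, non-smokers = 21/215 = 0.0977
RR = 0.1648 / 0.0977 = 1.69

1.69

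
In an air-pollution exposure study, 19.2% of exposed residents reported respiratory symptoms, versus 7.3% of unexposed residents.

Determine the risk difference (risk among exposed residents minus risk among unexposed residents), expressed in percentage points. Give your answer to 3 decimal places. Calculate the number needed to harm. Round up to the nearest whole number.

RD = 11.900; NNH = 9

risk difference = 0.1920 − 0.0730 = 0.1190 → 11.900 percentage points
absolute risk difference = 0.119000
1 / 0.119000 = 8.403 → round up → 9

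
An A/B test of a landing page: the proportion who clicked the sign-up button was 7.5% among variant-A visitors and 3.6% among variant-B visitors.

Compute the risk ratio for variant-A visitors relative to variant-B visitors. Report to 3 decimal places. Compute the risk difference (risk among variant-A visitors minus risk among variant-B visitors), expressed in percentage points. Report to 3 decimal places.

RR = 0.07500 / 0.03600 = 2.083
risk difference = 0.07500 − 0.03600 = 0.03900 → 3.900 percentage points

RR = 2.083; RD = 3.900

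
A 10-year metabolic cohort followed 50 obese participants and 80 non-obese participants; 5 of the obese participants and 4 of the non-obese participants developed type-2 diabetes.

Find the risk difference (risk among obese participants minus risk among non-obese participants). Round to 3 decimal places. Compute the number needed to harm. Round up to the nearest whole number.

risk, obese participants = 5/50 = 0.1000
risk, non-obese participants = 4/80 = 0.0500
risk difference = 0.1000 − 0.0500 = 0.050
absolute risk difference = 0.050000
1 / 0.050000 = 20.000 → round up → 20

RD = 0.050; NNH = 20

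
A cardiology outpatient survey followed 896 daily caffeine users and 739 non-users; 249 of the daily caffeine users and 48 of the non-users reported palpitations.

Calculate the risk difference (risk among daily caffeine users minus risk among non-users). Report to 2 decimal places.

risk, daily caffeine users = 249/896 = 0.2779
risk, non-users = 48/739 = 0.0650
risk difference = 0.2779 − 0.0650 = 0.21

RD ≈ 0.21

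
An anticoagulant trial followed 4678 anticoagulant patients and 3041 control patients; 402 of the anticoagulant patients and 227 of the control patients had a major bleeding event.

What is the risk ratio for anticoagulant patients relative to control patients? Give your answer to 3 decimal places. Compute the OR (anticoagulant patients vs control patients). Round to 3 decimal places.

risk, anticoagulant patients = 402/4678 = 0.0859
risk, control patients = 227/3041 = 0.0746
RR = 0.0859 / 0.0746 = 1.151
odds, anticoagulant patients = 402/4276 = 0.0940
odds, control patients = 227/2814 = 0.0807
OR = 0.0940 / 0.0807 = 1.165

RR = 1.151; OR = 1.165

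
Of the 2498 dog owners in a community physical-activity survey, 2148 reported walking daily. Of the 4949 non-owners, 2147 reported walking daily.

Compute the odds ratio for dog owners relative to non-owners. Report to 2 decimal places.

8.01

odds, dog owners = 2148/350 = 6.1371
odds, non-owners = 2147/2802 = 0.7662
OR = 6.1371 / 0.7662 = 8.01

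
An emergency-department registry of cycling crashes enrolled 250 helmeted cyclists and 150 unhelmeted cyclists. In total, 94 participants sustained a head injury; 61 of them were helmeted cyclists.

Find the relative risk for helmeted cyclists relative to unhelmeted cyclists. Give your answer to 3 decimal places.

1.109

helmeted cyclists without the outcome: 250 − 61 = 189
unhelmeted cyclists with the outcome: 94 − 61 = 33
unhelmeted cyclists without the outcome: 150 − 33 = 117
risk, helmeted cyclists = 61/250 = 0.2440
risk, unhelmeted cyclists = 33/150 = 0.2200
RR = 0.2440 / 0.2200 = 1.109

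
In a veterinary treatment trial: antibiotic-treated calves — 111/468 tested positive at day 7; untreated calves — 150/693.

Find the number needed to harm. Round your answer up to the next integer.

risk, antibiotic-treated calves = 111/468 = 0.237179
risk, untreated calves = 150/693 = 0.216450
absolute risk difference = 0.020729
1 / 0.020729 = 48.242 → round up → 49

49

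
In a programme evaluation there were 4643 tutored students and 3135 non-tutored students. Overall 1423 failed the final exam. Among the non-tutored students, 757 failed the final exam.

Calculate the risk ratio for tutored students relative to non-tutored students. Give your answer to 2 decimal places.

0.59

tutored students with the outcome: 1423 − 757 = 666
tutored students without the outcome: 4643 − 666 = 3977
non-tutored students without the outcome: 3135 − 757 = 2378
risk, tutored students = 666/4643 = 0.1434
risk, non-tutored students = 757/3135 = 0.2415
RR = 0.1434 / 0.2415 = 0.59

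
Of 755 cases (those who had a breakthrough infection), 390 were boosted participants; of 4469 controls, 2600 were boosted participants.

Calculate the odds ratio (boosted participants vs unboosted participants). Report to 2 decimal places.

OR = (390 × 1869) / (2600 × 365) = 728910/949000 ≈ 0.77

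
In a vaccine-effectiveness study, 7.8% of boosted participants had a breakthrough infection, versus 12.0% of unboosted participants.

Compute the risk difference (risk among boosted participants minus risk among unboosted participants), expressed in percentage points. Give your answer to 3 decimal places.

-4.200

risk difference = 0.0780 − 0.1200 = -0.0420 → -4.200 percentage points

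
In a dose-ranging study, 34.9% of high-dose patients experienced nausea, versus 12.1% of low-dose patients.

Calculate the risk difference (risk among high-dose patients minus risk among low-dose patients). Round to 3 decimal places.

risk difference = 0.3490 − 0.1210 = 0.228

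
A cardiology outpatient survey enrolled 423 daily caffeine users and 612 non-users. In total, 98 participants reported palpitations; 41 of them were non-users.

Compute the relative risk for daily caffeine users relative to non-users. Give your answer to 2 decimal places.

daily caffeine users with the outcome: 98 − 41 = 57
daily caffeine users without the outcome: 423 − 57 = 366
non-users without the outcome: 612 − 41 = 571
risk, daily caffeine users = 57/423 = 0.1348
risk, non-users = 41/612 = 0.0670
RR = 0.1348 / 0.0670 = 2.01

2.01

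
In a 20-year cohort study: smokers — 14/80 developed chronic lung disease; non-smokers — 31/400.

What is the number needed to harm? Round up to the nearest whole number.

NNH: 11

risk, smokers = 14/80 = 0.175000
risk, non-smokers = 31/400 = 0.077500
absolute risk difference = 0.097500
1 / 0.097500 = 10.256 → round up → 11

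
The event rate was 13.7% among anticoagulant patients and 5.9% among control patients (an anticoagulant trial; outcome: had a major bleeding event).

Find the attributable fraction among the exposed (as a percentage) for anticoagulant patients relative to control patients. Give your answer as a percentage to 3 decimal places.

AR% = (0.1370 − 0.0590) / 0.1370 = 0.5693 → 56.934%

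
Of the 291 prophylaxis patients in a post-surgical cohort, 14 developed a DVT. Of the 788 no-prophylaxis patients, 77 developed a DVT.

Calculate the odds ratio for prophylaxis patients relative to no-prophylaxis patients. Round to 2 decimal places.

OR: 0.47

odds, prophylaxis patients = 14/277 = 0.05054
odds, no-prophylaxis patients = 77/711 = 0.10830
OR = 0.05054 / 0.10830 = 0.47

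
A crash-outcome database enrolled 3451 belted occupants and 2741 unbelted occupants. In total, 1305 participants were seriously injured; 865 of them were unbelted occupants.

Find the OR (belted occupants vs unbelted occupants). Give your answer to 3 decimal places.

0.317

belted occupants with the outcome: 1305 − 865 = 440
belted occupants without the outcome: 3451 − 440 = 3011
unbelted occupants without the outcome: 2741 − 865 = 1876
OR = (440 × 1876) / (3011 × 865) = 825440/2604515 ≈ 0.317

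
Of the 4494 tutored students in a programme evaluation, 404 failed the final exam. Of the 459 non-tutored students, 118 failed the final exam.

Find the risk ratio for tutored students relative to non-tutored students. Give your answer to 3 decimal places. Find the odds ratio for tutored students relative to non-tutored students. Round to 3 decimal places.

risk, tutored students = 404/4494 = 0.0899
risk, non-tutored students = 118/459 = 0.2571
RR = 0.0899 / 0.2571 = 0.350
OR = (404 × 341) / (4090 × 118) = 137764/482620 ≈ 0.285

RR = 0.350; OR = 0.285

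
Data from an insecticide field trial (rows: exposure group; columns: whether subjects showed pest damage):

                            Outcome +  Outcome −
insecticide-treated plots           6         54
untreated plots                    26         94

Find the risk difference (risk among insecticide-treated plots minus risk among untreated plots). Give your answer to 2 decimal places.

-0.12

risk, insecticide-treated plots = 6/60 = 0.1000
risk, untreated plots = 26/120 = 0.2167
risk difference = 0.1000 − 0.2167 = -0.12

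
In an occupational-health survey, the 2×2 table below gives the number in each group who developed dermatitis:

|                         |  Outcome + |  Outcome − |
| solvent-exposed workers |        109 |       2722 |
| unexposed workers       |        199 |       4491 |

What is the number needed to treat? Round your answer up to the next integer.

risk, solvent-exposed workers = 109/2831 = 0.038502
risk, unexposed workers = 199/4690 = 0.042431
absolute risk difference = 0.003928
1 / 0.003928 = 254.582 → round up → 255

255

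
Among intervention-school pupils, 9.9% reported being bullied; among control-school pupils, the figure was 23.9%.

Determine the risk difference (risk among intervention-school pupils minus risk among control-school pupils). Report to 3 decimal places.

risk difference = 0.0990 − 0.2390 = -0.140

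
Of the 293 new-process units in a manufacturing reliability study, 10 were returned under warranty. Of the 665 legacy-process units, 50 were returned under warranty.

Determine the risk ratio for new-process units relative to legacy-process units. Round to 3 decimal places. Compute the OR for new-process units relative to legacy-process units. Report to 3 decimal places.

RR = 0.454; OR = 0.435

risk, new-process units = 10/293 = 0.03413
risk, legacy-process units = 50/665 = 0.07519
RR = 0.03413 / 0.07519 = 0.454
OR = (10 × 615) / (283 × 50) = 6150/14150 ≈ 0.435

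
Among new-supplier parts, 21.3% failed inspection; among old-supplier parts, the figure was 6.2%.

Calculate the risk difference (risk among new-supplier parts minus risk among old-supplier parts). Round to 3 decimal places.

risk difference = 0.2130 − 0.0620 = 0.151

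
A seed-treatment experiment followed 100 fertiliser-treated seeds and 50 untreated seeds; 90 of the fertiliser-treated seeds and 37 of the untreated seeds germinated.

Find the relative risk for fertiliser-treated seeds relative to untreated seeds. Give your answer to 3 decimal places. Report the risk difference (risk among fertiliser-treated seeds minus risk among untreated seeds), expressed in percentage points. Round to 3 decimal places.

risk, fertiliser-treated seeds = 90/100 = 0.9000
risk, untreated seeds = 37/50 = 0.7400
RR = 0.9000 / 0.7400 = 1.216
risk difference = 0.9000 − 0.7400 = 0.1600 → 16.000 percentage points

RR = 1.216; RD = 16.000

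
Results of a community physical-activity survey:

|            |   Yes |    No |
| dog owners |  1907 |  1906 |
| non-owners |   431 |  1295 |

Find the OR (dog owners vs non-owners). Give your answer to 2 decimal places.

odds, dog owners = 1907/1906 = 1.0005
odds, non-owners = 431/1295 = 0.3328
OR = 1.0005 / 0.3328 = 3.01

OR: 3.01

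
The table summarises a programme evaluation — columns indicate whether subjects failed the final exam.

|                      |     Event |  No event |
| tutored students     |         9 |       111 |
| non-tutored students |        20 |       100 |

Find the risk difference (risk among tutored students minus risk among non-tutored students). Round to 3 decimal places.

risk, tutored students = 9/120 = 0.0750
risk, non-tutored students = 20/120 = 0.1667
risk difference = 0.0750 − 0.1667 = -0.092

-0.092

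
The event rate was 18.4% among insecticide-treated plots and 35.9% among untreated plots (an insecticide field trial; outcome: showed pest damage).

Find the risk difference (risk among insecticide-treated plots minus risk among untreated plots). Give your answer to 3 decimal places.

risk difference = 0.1840 − 0.3590 = -0.175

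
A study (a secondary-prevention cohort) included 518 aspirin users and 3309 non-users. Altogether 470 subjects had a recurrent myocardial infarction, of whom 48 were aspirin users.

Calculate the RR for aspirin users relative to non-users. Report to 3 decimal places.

aspirin users without the outcome: 518 − 48 = 470
non-users with the outcome: 470 − 48 = 422
non-users without the outcome: 3309 − 422 = 2887
risk, aspirin users = 48/518 = 0.0927
risk, non-users = 422/3309 = 0.1275
RR = 0.0927 / 0.1275 = 0.727

0.727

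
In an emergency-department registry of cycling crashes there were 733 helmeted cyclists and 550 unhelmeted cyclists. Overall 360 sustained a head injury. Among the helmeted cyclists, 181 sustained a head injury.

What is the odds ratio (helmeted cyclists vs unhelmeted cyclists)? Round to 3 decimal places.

OR ≈ 0.680

helmeted cyclists without the outcome: 733 − 181 = 552
unhelmeted cyclists with the outcome: 360 − 181 = 179
unhelmeted cyclists without the outcome: 550 − 179 = 371
odds, helmeted cyclists = 181/552 = 0.3279
odds, unhelmeted cyclists = 179/371 = 0.4825
OR = 0.3279 / 0.4825 = 0.680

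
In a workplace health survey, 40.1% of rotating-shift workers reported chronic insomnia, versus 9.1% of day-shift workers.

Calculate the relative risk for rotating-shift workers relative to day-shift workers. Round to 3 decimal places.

RR = 0.4010 / 0.0910 = 4.407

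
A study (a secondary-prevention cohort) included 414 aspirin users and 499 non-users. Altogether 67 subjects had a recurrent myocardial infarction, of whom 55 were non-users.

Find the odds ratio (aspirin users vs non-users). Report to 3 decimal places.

aspirin users with the outcome: 67 − 55 = 12
aspirin users without the outcome: 414 − 12 = 402
non-users without the outcome: 499 − 55 = 444
OR = (12 × 444) / (402 × 55) = 5328/22110 ≈ 0.241

OR: 0.241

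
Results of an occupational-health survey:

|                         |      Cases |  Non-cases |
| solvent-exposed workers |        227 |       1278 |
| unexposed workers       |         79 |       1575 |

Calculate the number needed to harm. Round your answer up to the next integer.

NNH ≈ 10

risk, solvent-exposed workers = 227/1505 = 0.150831
risk, unexposed workers = 79/1654 = 0.047763
absolute risk difference = 0.103068
1 / 0.103068 = 9.702 → round up → 10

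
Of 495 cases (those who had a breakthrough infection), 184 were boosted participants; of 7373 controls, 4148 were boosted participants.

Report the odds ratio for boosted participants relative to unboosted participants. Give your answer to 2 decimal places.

OR = (184 × 3225) / (4148 × 311) = 593400/1290028 ≈ 0.46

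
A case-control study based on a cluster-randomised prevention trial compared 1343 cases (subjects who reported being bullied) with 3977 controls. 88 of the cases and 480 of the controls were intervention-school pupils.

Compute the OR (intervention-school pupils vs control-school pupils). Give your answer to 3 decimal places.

OR = (88 × 3497) / (480 × 1255) = 307736/602400 ≈ 0.511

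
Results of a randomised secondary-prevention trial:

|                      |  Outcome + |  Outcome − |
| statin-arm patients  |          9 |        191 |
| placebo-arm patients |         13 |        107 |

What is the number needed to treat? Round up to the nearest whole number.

NNT ≈ 16

risk, statin-arm patients = 9/200 = 0.045000
risk, placebo-arm patients = 13/120 = 0.108333
absolute risk difference = 0.063333
1 / 0.063333 = 15.790 → round up → 16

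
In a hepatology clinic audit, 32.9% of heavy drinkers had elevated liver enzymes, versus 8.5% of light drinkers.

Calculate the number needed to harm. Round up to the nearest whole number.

5

absolute risk difference = 0.244000
1 / 0.244000 = 4.098 → round up → 5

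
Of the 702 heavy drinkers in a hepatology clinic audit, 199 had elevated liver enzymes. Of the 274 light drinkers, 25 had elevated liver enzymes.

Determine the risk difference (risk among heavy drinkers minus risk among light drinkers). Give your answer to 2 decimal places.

risk, heavy drinkers = 199/702 = 0.2835
risk, light drinkers = 25/274 = 0.0912
risk difference = 0.2835 − 0.0912 = 0.19

RD: 0.19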